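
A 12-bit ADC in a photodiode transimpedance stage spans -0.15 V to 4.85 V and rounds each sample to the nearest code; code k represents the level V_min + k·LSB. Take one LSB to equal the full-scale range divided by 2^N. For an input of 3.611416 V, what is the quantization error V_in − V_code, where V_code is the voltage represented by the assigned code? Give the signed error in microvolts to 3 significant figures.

Full-scale range = 4.85 V − (-0.15 V) = 5 V. LSB = 5 V / 2^12 ≈ 1.221 mV.
(V_in − V_min)/LSB = (3.611416 − (-0.15)) × 4096/5 = 3081.3520 → nearest code k = 3081.
Reconstructed level: -0.15 + 3081 × 5/4096 V = 3.610986328 V.
Error = V_in − V_code = 3.611416 − (3.610986328) = +430 µV.

+430 µV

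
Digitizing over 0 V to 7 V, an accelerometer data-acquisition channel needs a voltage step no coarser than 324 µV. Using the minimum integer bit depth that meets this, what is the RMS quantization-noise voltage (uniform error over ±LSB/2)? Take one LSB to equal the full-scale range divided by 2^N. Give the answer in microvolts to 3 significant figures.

61.7 µV

V_FS = 7 V.
Need 2^N ≥ 7 V / 324 µV = 21600 → N_min = 15.
Step size = 7/32768 V = 213.62 µV.
V_rms = LSB/√12 = 61.7 µV.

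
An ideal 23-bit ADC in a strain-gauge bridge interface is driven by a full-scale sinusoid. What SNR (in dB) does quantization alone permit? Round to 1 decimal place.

For an ideal N-bit converter with full-scale sine input, SNR = 6.02 N + 1.76 dB. SNR = 6.02 × 23 + 1.76 = 138.46 + 1.76 = 140.22 dB.

140.2 dB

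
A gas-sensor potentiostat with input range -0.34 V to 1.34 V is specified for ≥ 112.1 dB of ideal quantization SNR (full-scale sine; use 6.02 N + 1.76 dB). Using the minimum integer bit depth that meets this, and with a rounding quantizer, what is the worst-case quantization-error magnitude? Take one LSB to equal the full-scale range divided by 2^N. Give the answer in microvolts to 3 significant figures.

1.60 µV

The full-scale span is 1.34 − (-0.34) = 1.68 V.
Required N = ⌈(112.1 − 1.76)/6.02⌉ = ⌈18.329⌉ = 19.
LSB = 1.68 V / 2^19 = 3.2043 µV.
Half an LSB is 1.60 µV.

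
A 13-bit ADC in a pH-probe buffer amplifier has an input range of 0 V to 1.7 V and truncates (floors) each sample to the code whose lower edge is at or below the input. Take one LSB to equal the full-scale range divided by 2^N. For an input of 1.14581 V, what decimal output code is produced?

Range is 1.7 V. LSB = 1.7 V / 2^13 ≈ 207.5 µV.
code = ⌊(V_in − V_min)/LSB⌋ = ⌊(V_in − V_min) × 2^13 / range⌋
     = ⌊(1.14581 − (0)) × 8192 / 1.7⌋ = ⌊1.14581 × 8192/1.7⌋
     = ⌊5521.456⌋ = 5521.

5521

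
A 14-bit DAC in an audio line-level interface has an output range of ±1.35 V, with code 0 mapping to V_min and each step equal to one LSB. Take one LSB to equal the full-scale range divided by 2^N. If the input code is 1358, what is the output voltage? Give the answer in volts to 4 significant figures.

-1.126 V

The full-scale span is 1.35 − (-1.35) = 2.7 V. LSB = 2.7 V / 2^14.
V_out = -1.35 + 1358 × (2.7/16384) V
      = -1.35 + 0.223792 = -1.12621 V.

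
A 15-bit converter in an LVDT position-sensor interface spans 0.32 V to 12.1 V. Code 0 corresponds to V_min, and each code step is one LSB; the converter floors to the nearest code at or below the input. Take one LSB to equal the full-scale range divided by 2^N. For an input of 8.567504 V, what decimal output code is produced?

The full-scale span is 12.1 − (0.32) = 11.78 V. LSB = 11.78 V / 2^15 ≈ 359.5 µV.
V_in − V_min = 8.567504 − (0.32) = 8.247504 V.
Divide by LSB: 8.247504 × 32768/11.78 = 22941.7836.
Truncating gives code 22941.

22941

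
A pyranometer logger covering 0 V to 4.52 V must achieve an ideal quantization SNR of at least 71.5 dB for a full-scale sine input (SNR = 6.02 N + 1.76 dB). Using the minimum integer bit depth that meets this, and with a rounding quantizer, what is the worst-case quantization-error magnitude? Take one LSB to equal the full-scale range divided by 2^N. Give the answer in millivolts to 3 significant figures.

0.552 mV

V_FS = 4.52 V.
6.02 N + 1.76 ≥ 71.5 gives N ≥ 11.585, so the minimum integer is 12.
LSB = 4.52 V ÷ 2^12 = 4.52/4096 V = 1.1035 mV.
|e|_max = LSB/2 = 0.552 mV.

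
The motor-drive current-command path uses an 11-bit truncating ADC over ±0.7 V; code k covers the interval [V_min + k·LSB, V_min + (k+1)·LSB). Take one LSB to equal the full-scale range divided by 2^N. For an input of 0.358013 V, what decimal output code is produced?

Full-scale range = 0.7 V − (-0.7 V) = 1.4 V. LSB = 1.4 V / 2^11 ≈ 0.6836 mV.
V_in − V_min = 0.358013 − (-0.7) = 1.058013 V.
Divide by LSB: 1.058013 × 2048/1.4 = 1547.7219.
Truncating gives code 1547.

1547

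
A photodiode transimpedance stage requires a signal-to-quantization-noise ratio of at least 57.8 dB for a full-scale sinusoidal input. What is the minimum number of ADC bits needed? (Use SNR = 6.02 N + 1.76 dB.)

10 bits

Required N = ⌈(57.8 − 1.76)/6.02⌉ = ⌈9.309⌉ = 10.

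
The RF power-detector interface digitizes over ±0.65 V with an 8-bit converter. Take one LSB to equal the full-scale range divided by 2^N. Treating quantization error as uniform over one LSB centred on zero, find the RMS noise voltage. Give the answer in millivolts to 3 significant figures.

Full-scale range = 0.65 V − (-0.65 V) = 1.3 V.
One LSB is 1.3 V / 256 = 5.0781 mV.
For a uniform distribution on [−LSB/2, +LSB/2], V_rms = LSB/√12 = 5.0781 mV/3.4641 = 1.47 mV.

1.47 mV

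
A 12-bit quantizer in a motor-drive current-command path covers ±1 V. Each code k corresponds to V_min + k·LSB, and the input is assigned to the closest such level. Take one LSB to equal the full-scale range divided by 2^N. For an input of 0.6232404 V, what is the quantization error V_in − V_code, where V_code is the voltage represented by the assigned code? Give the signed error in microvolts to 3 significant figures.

Full-scale range = 1 V − (-1 V) = 2 V. LSB = 2 V / 2^12 ≈ 488.3 µV.
Position in LSBs: (0.6232404 − (-1)) × 4096/2 = 3324.3963; rounding gives k = 3324.
Reconstructed level: -1 + 3324 × 2/4096 V = 0.6230468750 V.
e = 0.6232404 − (0.6230468750) = +194 µV.

+194 µV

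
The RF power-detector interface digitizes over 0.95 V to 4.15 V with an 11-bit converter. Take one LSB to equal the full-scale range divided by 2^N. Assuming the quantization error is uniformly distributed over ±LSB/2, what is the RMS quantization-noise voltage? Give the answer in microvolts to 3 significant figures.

451 µV

Span: 4.15 V − (0.95 V) = 3.2 V.
LSB = 3.2 V ÷ 2^11 = 3.2/2048 V = 1.5625 mV.
RMS of a uniform error over width LSB is LSB/√12 = 451 µV.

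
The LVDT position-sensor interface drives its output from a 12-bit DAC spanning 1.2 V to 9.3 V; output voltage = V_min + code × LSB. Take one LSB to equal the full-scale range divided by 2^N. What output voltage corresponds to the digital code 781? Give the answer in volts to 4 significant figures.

Range = 9.3 − (1.2) = 8.1 V. LSB = 8.1 V / 2^12.
V_out = V_min + code × LSB = 1.2 V + 781 × 8.1 V / 4096
      = 1.2 + 1.54446 = 2.74446 V.

2.744 V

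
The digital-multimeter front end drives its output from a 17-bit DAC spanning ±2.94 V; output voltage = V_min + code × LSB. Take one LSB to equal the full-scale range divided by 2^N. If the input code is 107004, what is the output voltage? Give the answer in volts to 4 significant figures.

Full-scale range = 2.94 V − (-2.94 V) = 5.88 V. LSB = 5.88 V / 2^17.
Output = V_min + (107004/131072) × range = -2.94 + 0.816376 × 5.88 V
      = -2.94 V + 4.80029 V = 1.86029 V.

1.860 V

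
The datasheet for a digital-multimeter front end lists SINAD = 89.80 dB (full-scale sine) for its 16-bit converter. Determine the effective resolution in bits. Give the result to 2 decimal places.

14.62 bits

(89.80 − 1.76) / 6.02 = 88.04/6.02 = 14.6246 effective bits.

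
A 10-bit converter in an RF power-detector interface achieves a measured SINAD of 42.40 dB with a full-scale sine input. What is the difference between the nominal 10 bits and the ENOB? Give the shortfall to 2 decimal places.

N_eff = (42.40 − 1.76)/6.02 = 6.7508 bits.
Shortfall = 10 − 6.7508 = 3.2492 bits.

3.25 bits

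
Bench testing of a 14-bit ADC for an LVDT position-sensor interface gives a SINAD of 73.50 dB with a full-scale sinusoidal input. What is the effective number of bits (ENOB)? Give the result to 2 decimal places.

Inverting SNR = 6.02 N + 1.76: N_eff = (73.50 − 1.76)/6.02 = 11.9169.

11.92 bits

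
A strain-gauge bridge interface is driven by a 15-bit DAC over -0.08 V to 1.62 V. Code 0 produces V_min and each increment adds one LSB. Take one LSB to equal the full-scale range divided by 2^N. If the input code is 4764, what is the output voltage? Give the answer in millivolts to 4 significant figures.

Full-scale range = 1.62 V − (-0.08 V) = 1.7 V. LSB = 1.7 V / 2^15.
V_out = -0.08 + 4764 × (1.7/32768) V
      = -0.08 V + 0.247156 V = 0.167156 V.

167.2 mV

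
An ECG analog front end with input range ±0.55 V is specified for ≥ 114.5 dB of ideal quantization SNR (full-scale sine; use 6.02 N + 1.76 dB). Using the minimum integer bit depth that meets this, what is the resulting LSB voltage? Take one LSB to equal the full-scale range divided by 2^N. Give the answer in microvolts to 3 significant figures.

2.10 µV

Range = 0.55 − (-0.55) = 1.1 V.
6.02 N + 1.76 ≥ 114.5 gives N ≥ 18.728, so the minimum integer is 19.
Step size = 1.1/524288 V = 2.10 µV.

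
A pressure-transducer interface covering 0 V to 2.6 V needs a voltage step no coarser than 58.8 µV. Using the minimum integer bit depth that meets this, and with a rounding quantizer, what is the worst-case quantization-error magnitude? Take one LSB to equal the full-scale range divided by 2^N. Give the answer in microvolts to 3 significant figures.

Span = 2.6 V.
Required number of levels: 2.6/58.8 µV = 44218; smallest N with 2^N ≥ that is 16.
LSB = 2.6 V / 2^16 = 39.673 µV.
|e|_max = LSB/2 = 19.8 µV.

19.8 µV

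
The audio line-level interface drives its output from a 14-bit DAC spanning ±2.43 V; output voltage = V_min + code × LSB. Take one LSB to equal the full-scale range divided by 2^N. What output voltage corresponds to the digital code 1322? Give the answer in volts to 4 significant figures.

-2.038 V

Range = 2.43 − (-2.43) = 4.86 V. LSB = 4.86 V / 2^14.
Output = V_min + (1322/16384) × range = -2.43 + 0.0806885 × 4.86 V
      = -2.43 V + 0.392146 V = -2.03785 V.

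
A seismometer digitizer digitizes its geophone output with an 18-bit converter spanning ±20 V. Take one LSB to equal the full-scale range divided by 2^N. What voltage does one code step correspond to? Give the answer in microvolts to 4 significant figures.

152.6 µV

Range = 20 − (-20) = 40 V.
There are 2^18 = 262144 steps.
LSB = 40 V ÷ 2^18 = 40/262144 V = 152.6 µV.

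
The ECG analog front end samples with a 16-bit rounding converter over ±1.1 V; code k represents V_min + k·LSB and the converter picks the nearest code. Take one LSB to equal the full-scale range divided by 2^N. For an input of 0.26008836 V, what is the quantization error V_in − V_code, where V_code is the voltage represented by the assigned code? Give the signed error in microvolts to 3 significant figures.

The full-scale span is 1.1 − (-1.1) = 2.2 V. LSB = 2.2 V / 2^16 ≈ 33.57 µV.
(V_in − V_min)/LSB = (0.26008836 − (-1.1)) × 65536/2.2 = 40515.7958 → nearest code k = 40516.
Reconstructed level: -1.1 + 40516 × 2.2/65536 V = 0.26009521484 V.
V_in − V_code = 0.26008836 − (0.26009521484) = −6.85 µV.

−6.85 µV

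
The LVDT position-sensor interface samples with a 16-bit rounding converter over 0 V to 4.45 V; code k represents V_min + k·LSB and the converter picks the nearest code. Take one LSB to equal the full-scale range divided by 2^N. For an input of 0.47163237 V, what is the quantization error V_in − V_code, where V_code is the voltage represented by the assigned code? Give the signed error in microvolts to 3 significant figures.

−12.2 µV

Range is 4.45 V. LSB = 4.45 V / 2^16 ≈ 67.90 µV.
(0.47163237 − (0)) / LSB = 0.47163237 × 65536/4.45 = 6945.8200. Nearest integer: k = 6946.
V_code = V_min + k × range/2^16 = 0 + 6946 × 4.45/65536 = 0.47164459229 V.
V_in − V_code = 0.47163237 − (0.47164459229) = −12.2 µV.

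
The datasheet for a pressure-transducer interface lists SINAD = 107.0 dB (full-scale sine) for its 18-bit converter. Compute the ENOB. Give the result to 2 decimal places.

17.48 bits

Inverting SNR = 6.02 N + 1.76: N_eff = (107.0 − 1.76)/6.02 = 17.4817.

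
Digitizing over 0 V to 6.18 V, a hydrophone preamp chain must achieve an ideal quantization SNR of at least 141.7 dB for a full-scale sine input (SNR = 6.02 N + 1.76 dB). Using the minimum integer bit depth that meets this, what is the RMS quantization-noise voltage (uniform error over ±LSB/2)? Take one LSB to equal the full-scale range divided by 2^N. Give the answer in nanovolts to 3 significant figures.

Span = 6.18 V.
Solving 6.02 N ≥ 141.7 − 1.76: N ≥ 23.246. Round up → N = 24.
One LSB is 6.18 V / 16777216 = 368.36 nV.
σ_q = LSB/√12 = 368.36 nV/3.4641 = 106 nV.

106 nV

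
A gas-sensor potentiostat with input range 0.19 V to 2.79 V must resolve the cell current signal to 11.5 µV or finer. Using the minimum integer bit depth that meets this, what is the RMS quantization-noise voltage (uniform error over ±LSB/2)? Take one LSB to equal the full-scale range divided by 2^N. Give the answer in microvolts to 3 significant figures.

2.86 µV

Span: 2.79 V − (0.19 V) = 2.6 V.
Required number of levels: 2.6/11.5 µV = 226090; smallest N with 2^N ≥ that is 18.
LSB = 2.6 V / 2^18 = 9.9182 µV.
RMS noise = LSB/√12 = 2.86 µV.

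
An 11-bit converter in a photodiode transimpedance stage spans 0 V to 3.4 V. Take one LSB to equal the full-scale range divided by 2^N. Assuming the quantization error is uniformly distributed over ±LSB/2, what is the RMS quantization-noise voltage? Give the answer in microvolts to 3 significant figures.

479 µV

V_FS = 3.4 V.
Step size = 3.4/2048 V = 1.6602 mV.
V_rms = LSB/√12 = 1.6602 mV / √12 = 479 µV.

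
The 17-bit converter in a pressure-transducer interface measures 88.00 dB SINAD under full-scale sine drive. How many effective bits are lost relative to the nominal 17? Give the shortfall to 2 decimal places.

N_eff = (88.00 − 1.76)/6.02 = 14.3256 bits.
17 − 14.3256 = 2.67 bits below nominal.

2.67 bits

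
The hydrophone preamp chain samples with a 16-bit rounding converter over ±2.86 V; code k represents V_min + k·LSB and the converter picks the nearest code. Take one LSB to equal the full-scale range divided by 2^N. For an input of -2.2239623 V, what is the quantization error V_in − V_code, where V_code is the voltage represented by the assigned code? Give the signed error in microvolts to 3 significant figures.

+26.3 µV

Span: 2.86 V − (-2.86 V) = 5.72 V. LSB = 5.72 V / 2^16 ≈ 87.28 µV.
(-2.2239623 − (-2.86)) / LSB = 0.6360377 × 65536/5.72 = 7287.3019. Nearest integer: k = 7287.
Reconstructed level: -2.86 + 7287 × 5.72/65536 V = -2.2239886475 V.
V_in − V_code = -2.2239623 − (-2.2239886475) = +26.3 µV.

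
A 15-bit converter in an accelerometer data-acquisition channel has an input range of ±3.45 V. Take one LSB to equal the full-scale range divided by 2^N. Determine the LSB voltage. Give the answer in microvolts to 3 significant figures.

Range = 3.45 − (-3.45) = 6.9 V.
2^15 = 32768 levels.
LSB = 6.9 V / 2^15 = 211 µV.

211 µV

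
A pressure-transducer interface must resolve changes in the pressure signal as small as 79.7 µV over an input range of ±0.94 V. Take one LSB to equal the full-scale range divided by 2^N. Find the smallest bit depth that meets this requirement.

The full-scale span is 0.94 − (-0.94) = 1.88 V.
1.88 V / 79.7 µV = 23590. Since 2^14 = 16384 and 2^15 = 32768, N = 15.

15 bits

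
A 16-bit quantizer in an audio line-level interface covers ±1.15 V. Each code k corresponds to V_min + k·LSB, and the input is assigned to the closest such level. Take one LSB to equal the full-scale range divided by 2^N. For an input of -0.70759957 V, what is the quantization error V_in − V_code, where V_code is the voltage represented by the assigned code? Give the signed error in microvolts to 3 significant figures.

The full-scale span is 1.15 − (-1.15) = 2.3 V. LSB = 2.3 V / 2^16 ≈ 35.10 µV.
Position in LSBs: (-0.70759957 − (-1.15)) × 65536/2.3 = 12605.7194; rounding gives k = 12606.
V_code = -1.15 + (12606/65536) × 2.3 = -0.70758972168 V.
V_in − V_code = -0.70759957 − (-0.70758972168) = −9.85 µV.

−9.85 µV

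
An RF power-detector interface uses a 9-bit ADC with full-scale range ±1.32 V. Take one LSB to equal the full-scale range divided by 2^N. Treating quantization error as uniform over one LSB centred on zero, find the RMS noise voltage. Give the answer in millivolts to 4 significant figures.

1.488 mV

Range = 1.32 − (-1.32) = 2.64 V.
LSB = 2.64 V / 2^9 = 5.15625 mV.
RMS of a uniform error over width LSB is LSB/√12 = 1.488 mV.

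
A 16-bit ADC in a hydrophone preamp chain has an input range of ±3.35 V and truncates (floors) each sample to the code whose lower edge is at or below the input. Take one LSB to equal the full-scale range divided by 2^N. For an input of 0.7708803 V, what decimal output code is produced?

40308

Full-scale range = 3.35 V − (-3.35 V) = 6.7 V. LSB = 6.7 V / 2^16 ≈ 102.2 µV.
code = ⌊(V_in − V_min)/LSB⌋ = ⌊(V_in − V_min) × 2^16 / range⌋
     = ⌊(0.7708803 − (-3.35)) × 65536 / 6.7⌋ = ⌊4.1208803 × 65536/6.7⌋
     = ⌊40308.360⌋ = 40308.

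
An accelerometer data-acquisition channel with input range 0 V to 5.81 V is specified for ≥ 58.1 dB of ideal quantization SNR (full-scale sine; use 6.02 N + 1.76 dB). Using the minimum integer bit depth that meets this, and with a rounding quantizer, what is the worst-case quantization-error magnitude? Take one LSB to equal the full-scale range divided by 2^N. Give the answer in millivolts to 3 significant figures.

Span = 5.81 V.
Required N = ⌈(58.1 − 1.76)/6.02⌉ = ⌈9.359⌉ = 10.
LSB = 5.81 V / 2^10 = 5.6738 mV.
|e|_max = LSB/2 = 2.84 mV.

2.84 mV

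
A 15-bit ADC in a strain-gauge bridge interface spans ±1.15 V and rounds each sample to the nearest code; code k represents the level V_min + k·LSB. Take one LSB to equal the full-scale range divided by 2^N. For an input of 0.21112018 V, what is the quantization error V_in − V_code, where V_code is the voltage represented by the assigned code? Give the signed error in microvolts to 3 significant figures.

−12.6 µV

Full-scale range = 1.15 V − (-1.15 V) = 2.3 V. LSB = 2.3 V / 2^15 ≈ 70.19 µV.
(V_in − V_min)/LSB = (0.21112018 − (-1.15)) × 32768/2.3 = 19391.8200 → nearest code k = 19392.
Reconstructed level: -1.15 + 19392 × 2.3/32768 V = 0.21113281250 V.
Error = V_in − V_code = 0.21112018 − (0.21113281250) = −12.6 µV.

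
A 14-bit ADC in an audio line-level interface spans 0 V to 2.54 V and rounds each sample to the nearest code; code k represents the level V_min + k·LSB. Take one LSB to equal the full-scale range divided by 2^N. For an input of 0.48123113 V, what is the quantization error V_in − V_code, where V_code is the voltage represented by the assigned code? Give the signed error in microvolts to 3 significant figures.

Span = 2.54 V. LSB = 2.54 V / 2^14 ≈ 155.0 µV.
(V_in − V_min)/LSB = (0.48123113 − (0)) × 16384/2.54 = 3104.1302 → nearest code k = 3104.
V_code = 0 + (3104/16384) × 2.54 = 0.48121093750 V.
e = 0.48123113 − (0.48121093750) = +20.2 µV.

+20.2 µV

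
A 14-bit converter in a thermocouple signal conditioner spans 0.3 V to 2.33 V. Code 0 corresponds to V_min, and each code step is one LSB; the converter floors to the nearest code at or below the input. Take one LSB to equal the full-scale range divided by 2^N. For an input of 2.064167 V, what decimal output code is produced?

14238

Span: 2.33 V − (0.3 V) = 2.03 V. LSB = 2.03 V / 2^14 ≈ 123.9 µV.
V_in − V_min = 2.064167 − (0.3) = 1.764167 V.
Divide by LSB: 1.764167 × 16384/2.03 = 14238.4789.
Truncating gives code 14238.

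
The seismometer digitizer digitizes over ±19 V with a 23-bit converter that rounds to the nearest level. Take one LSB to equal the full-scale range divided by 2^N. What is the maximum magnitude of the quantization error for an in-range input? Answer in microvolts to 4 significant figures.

2.265 µV

The full-scale span is 19 − (-19) = 38 V.
Step size = 38/8388608 V = 4.52995 µV.
Worst-case error for round-to-nearest is half an LSB: 2.265 µV.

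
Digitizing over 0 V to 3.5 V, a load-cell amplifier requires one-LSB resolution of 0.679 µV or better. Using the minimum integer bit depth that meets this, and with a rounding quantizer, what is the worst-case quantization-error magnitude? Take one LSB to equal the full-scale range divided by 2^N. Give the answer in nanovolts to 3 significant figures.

209 nV

Span = 3.5 V.
Levels needed ≥ 3.5/0.679 µV = 5.155e6. 2^23 = 8388608 suffices, so N_min = 23.
One LSB is 3.5 V / 8388608 = 417.23 nV.
Max error for round-to-nearest is LSB/2 = 209 nV.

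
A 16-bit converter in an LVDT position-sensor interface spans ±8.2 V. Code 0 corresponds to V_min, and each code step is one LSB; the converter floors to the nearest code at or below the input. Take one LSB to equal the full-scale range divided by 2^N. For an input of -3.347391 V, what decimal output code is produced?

The full-scale span is 8.2 − (-8.2) = 16.4 V. LSB = 16.4 V / 2^16 ≈ 250.2 µV.
code = ⌊(V_in − V_min)/LSB⌋ = ⌊(V_in − V_min) × 2^16 / range⌋
     = ⌊(-3.347391 − (-8.2)) × 65536 / 16.4⌋ = ⌊4.852609 × 65536/16.4⌋
     = ⌊19391.499⌋ = 19391.

19391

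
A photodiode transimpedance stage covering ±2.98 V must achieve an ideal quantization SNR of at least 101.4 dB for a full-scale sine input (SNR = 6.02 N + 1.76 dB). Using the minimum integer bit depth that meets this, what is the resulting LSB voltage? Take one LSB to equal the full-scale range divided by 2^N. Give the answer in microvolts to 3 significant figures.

45.5 µV

The full-scale span is 2.98 − (-2.98) = 5.96 V.
N ≥ (101.4 − 1.76)/6.02 = 16.551 → N_min = 17.
One LSB is 5.96 V / 131072 = 45.5 µV.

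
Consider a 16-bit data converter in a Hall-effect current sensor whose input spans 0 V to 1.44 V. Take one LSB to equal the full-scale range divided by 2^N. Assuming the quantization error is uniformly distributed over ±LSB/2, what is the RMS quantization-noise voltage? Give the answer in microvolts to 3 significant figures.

Full-scale range = 1.44 V.
One LSB is 1.44 V / 65536 = 21.973 µV.
σ_q = LSB/√12 = 21.973 µV/3.4641 = 6.34 µV.

6.34 µV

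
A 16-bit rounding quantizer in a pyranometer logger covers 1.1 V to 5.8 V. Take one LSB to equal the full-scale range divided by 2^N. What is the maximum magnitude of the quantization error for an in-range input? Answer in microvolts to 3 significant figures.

Full-scale range = 5.8 V − (1.1 V) = 4.7 V.
LSB = 4.7 V / 2^16 = 71.716 µV.
A rounding quantizer has |error| ≤ LSB/2 = 35.9 µV.

35.9 µV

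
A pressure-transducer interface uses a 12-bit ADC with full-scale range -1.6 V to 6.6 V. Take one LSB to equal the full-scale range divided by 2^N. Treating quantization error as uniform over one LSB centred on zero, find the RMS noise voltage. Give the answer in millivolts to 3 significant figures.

The full-scale span is 6.6 − (-1.6) = 8.2 V.
LSB = 8.2 V ÷ 2^12 = 8.2/4096 V = 2.0020 mV.
σ_q = LSB/√12 = 2.0020 mV/3.4641 = 0.578 mV.

0.578 mV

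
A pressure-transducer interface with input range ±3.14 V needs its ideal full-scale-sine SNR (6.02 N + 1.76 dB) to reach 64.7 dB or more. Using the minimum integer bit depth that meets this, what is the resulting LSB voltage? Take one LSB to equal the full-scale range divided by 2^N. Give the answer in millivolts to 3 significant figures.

3.07 mV

Full-scale range = 3.14 V − (-3.14 V) = 6.28 V.
6.02 N + 1.76 ≥ 64.7 gives N ≥ 10.455, so the minimum integer is 11.
Step size = 6.28/2048 V = 3.07 mV.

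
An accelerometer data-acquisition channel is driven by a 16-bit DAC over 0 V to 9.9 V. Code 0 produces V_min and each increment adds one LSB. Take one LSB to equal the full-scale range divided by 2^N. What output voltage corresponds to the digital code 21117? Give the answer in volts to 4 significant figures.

Range is 9.9 V. LSB = 9.9 V / 2^16.
V_out = 0 + 21117 × (9.9/65536) V
      = 0 + 3.18998 = 3.18998 V.

3.190 V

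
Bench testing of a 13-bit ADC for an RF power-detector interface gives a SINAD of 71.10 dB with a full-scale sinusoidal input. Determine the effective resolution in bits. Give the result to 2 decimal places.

Inverting SNR = 6.02 N + 1.76: N_eff = (71.10 − 1.76)/6.02 = 11.5183.

11.52 bits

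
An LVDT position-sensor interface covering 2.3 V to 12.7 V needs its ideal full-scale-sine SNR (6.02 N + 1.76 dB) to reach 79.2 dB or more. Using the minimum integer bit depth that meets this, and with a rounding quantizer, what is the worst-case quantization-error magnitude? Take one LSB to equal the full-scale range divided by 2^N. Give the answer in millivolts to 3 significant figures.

The full-scale span is 12.7 − (2.3) = 10.4 V.
Required N = ⌈(79.2 − 1.76)/6.02⌉ = ⌈12.864⌉ = 13.
Step size = 10.4/8192 V = 1.2695 mV.
|e|_max = LSB/2 = 0.635 mV.

0.635 mV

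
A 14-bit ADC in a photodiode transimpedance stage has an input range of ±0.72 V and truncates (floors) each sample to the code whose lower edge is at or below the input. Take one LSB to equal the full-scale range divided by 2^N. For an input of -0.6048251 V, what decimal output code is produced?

1310

Full-scale range = 0.72 V − (-0.72 V) = 1.44 V. LSB = 1.44 V / 2^14 ≈ 87.89 µV.
(V_in − V_min) × 2^14/range = (-0.6048251 − (-0.72)) × 16384/1.44 = 1310.434.
Floor → code = 1310.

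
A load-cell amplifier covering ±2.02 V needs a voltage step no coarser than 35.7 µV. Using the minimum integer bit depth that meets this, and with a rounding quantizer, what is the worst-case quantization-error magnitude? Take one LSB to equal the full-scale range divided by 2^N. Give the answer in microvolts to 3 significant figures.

Full-scale range = 2.02 V − (-2.02 V) = 4.04 V.
Required number of levels: 4.04/35.7 µV = 113170; smallest N with 2^N ≥ that is 17.
LSB = 4.04 V ÷ 2^17 = 4.04/131072 V = 30.823 µV.
|e|_max = LSB/2 = 15.4 µV.

15.4 µV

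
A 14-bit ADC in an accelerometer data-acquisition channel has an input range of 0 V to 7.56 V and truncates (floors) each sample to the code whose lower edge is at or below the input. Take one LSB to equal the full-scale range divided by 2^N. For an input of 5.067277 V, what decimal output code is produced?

Span = 7.56 V. LSB = 7.56 V / 2^14 ≈ 461.4 µV.
(V_in − V_min) × 2^14/range = (5.067277 − (0)) × 16384/7.56 = 10981.781.
Floor → code = 10981.

10981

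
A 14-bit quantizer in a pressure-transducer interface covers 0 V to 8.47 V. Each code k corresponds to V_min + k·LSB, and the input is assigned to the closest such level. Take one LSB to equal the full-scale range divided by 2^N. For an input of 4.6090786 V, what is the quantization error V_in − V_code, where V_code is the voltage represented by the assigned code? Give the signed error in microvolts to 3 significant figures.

Span = 8.47 V. LSB = 8.47 V / 2^14 ≈ 0.5170 mV.
(V_in − V_min)/LSB = (4.6090786 − (0)) × 16384/8.47 = 8915.6014 → nearest code k = 8916.
V_code = V_min + k × range/2^14 = 0 + 8916 × 8.47/16384 = 4.6092846680 V.
V_in − V_code = 4.6090786 − (4.6092846680) = −206 µV.

−206 µV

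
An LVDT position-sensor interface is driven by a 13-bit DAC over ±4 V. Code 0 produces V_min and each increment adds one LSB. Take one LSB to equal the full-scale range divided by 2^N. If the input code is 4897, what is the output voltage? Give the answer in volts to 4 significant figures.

0.7822 V

The full-scale span is 4 − (-4) = 8 V. LSB = 8 V / 2^13.
V_out = V_min + code × LSB = -4 V + 4897 × 8 V / 8192
      = -4 V + 4.78223 V = 0.782227 V.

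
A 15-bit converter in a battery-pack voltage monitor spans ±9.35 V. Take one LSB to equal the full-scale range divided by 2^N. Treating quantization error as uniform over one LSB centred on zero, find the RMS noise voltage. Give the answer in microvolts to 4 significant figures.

Range = 9.35 − (-9.35) = 18.7 V.
LSB = 18.7 V / 2^15 = 0.570679 mV.
V_rms = LSB/√12 = 0.570679 mV / √12 = 164.7 µV.

164.7 µV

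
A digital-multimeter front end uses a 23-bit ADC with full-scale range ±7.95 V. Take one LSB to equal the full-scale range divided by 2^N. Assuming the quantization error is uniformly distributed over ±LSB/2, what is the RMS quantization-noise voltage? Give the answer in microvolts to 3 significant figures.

Span: 7.95 V − (-7.95 V) = 15.9 V.
One LSB is 15.9 V / 8388608 = 1.8954 µV.
For a uniform distribution on [−LSB/2, +LSB/2], V_rms = LSB/√12 = 1.8954 µV/3.4641 = 0.547 µV.

0.547 µV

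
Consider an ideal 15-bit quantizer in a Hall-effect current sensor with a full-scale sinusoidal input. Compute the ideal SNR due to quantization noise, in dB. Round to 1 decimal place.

92.1 dB

SNR = 6.02·15 + 1.76 = 92.06 dB.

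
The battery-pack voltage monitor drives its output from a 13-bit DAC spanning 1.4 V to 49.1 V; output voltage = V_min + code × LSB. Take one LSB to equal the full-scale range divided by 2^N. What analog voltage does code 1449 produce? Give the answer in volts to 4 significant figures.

9.837 V

The full-scale span is 49.1 − (1.4) = 47.7 V. LSB = 47.7 V / 2^13.
Output = V_min + (1449/8192) × range = 1.4 + 0.176880 × 47.7 V
      = 1.4 V + 8.43717 V = 9.83717 V.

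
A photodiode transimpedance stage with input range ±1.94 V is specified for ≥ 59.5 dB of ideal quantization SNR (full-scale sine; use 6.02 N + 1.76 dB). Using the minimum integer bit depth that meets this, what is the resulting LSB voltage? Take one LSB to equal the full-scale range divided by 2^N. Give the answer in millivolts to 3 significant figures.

3.79 mV

Range = 1.94 − (-1.94) = 3.88 V.
Required N = ⌈(59.5 − 1.76)/6.02⌉ = ⌈9.591⌉ = 10.
LSB = 3.88 V / 2^10 = 3.79 mV.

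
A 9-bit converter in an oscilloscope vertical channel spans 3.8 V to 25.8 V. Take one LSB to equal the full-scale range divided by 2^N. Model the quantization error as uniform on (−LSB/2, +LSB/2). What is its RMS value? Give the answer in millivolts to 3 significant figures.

Full-scale range = 25.8 V − (3.8 V) = 22 V.
LSB = 22 V ÷ 2^9 = 22/512 V = 42.969 mV.
V_rms = LSB/√12 = 42.969 mV / √12 = 12.4 mV.

12.4 mV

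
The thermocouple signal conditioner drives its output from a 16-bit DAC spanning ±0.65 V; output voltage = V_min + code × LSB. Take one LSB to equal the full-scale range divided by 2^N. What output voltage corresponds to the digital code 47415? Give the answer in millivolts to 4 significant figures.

Span: 0.65 V − (-0.65 V) = 1.3 V. LSB = 1.3 V / 2^16.
V_out = -0.65 + 47415 × (1.3/65536) V
      = -0.65 V + 0.940544 V = 0.290544 V.

290.5 mV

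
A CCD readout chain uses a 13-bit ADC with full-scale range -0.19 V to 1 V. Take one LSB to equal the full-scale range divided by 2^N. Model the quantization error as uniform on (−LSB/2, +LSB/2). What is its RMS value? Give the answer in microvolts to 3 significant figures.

Span: 1 V − (-0.19 V) = 1.19 V.
One LSB is 1.19 V / 8192 = 145.26 µV.
RMS of a uniform error over width LSB is LSB/√12 = 41.9 µV.

41.9 µV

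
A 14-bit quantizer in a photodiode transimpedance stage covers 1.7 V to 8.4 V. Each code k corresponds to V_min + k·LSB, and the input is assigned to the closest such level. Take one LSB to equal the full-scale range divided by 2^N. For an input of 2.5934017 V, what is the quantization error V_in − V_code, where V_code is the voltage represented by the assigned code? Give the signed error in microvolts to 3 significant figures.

−122 µV

The full-scale span is 8.4 − (1.7) = 6.7 V. LSB = 6.7 V / 2^14 ≈ 408.9 µV.
(V_in − V_min)/LSB = (2.5934017 − (1.7)) × 16384/6.7 = 2184.7005 → nearest code k = 2185.
V_code = V_min + k × range/2^14 = 1.7 + 2185 × 6.7/16384 = 2.5935241699 V.
V_in − V_code = 2.5934017 − (2.5935241699) = −122 µV.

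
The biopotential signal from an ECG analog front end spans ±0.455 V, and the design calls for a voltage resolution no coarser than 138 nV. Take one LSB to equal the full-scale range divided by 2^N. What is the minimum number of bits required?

Span: 0.455 V − (-0.455 V) = 0.91 V.
0.91 V / 138 nV = 6.594e6. Since 2^22 = 4194304 and 2^23 = 8388608, N = 23.

23 bits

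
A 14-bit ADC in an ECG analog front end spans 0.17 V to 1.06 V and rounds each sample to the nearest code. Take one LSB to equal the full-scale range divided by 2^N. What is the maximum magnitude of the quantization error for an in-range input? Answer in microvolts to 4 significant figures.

Range = 1.06 − (0.17) = 0.89 V.
Step size = 0.89/16384 V = 54.3213 µV.
A rounding quantizer has |error| ≤ LSB/2 = 27.16 µV.

27.16 µV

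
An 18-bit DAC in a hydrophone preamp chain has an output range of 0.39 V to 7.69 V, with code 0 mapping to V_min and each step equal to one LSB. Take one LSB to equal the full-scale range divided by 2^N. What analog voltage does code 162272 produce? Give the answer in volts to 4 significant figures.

Range = 7.69 − (0.39) = 7.3 V. LSB = 7.3 V / 2^18.
V_out = 0.39 + 162272 × (7.3/262144) V
      = 0.39 + 4.51884 = 4.90884 V.

4.909 V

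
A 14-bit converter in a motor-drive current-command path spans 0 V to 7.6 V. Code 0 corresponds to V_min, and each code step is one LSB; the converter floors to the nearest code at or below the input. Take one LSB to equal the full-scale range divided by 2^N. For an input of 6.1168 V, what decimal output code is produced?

13186

Range is 7.6 V. LSB = 7.6 V / 2^14 ≈ 463.9 µV.
(V_in − V_min) × 2^14/range = (6.1168 − (0)) × 16384/7.6 = 13186.533.
Floor → code = 13186.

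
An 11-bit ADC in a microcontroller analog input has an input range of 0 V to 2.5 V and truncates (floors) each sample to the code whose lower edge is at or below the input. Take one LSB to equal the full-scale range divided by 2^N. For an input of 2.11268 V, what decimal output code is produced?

1730

V_FS = 2.5 V. LSB = 2.5 V / 2^11 ≈ 1.221 mV.
V_in − V_min = 2.11268 − (0) = 2.11268 V.
Divide by LSB: 2.11268 × 2048/2.5 = 1730.7075.
Truncating gives code 1730.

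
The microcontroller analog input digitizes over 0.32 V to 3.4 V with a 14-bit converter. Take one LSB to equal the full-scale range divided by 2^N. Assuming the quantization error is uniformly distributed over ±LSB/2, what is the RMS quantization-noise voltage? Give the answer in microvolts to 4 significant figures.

54.27 µV

Full-scale range = 3.4 V − (0.32 V) = 3.08 V.
One LSB is 3.08 V / 16384 = 187.988 µV.
For a uniform distribution on [−LSB/2, +LSB/2], V_rms = LSB/√12 = 187.988 µV/3.4641 = 54.27 µV.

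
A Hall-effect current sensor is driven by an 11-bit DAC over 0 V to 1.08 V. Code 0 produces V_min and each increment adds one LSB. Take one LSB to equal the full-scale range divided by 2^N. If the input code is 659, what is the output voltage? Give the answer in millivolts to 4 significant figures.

Span = 1.08 V. LSB = 1.08 V / 2^11.
Output = V_min + (659/2048) × range = 0 + 0.321777 × 1.08 V
      = 0 + 0.347520 = 0.347520 V.

347.5 mV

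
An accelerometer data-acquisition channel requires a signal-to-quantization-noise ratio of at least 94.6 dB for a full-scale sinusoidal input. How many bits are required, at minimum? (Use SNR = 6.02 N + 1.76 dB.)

16 bits

Solving 6.02 N ≥ 94.6 − 1.76: N ≥ 15.422. Round up → N = 16.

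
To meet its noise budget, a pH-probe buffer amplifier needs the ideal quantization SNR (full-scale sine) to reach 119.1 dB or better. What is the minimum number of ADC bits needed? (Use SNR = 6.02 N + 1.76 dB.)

20 bits

6.02 N + 1.76 ≥ 119.1 gives N ≥ 19.492, so the minimum integer is 20.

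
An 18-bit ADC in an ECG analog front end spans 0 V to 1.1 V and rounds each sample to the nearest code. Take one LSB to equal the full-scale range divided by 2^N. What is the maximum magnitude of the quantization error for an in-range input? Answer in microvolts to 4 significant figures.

Span = 1.1 V.
Step size = 1.1/262144 V = 4.19617 µV.
|e|_max = LSB/2 = 2.098 µV.

2.098 µV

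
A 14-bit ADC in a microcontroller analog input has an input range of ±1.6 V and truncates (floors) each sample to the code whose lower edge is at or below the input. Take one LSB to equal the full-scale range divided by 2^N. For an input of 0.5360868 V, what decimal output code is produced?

10936

Full-scale range = 1.6 V − (-1.6 V) = 3.2 V. LSB = 3.2 V / 2^14 ≈ 195.3 µV.
code = ⌊(V_in − V_min)/LSB⌋ = ⌊(V_in − V_min) × 2^14 / range⌋
     = ⌊(0.5360868 − (-1.6)) × 16384 / 3.2⌋ = ⌊2.1360868 × 16384/3.2⌋
     = ⌊10936.764⌋ = 10936.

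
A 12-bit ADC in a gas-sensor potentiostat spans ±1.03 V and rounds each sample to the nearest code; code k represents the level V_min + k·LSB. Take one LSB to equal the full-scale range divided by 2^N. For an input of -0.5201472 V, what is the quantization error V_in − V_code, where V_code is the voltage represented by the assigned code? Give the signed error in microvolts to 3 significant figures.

Full-scale range = 1.03 V − (-1.03 V) = 2.06 V. LSB = 2.06 V / 2^12 ≈ 0.5029 mV.
(V_in − V_min)/LSB = (-0.5201472 − (-1.03)) × 4096/2.06 = 1013.7656 → nearest code k = 1014.
V_code = V_min + k × range/2^12 = -1.03 + 1014 × 2.06/4096 = -0.5200292969 V.
Error = V_in − V_code = -0.5201472 − (-0.5200292969) = −118 µV.

−118 µV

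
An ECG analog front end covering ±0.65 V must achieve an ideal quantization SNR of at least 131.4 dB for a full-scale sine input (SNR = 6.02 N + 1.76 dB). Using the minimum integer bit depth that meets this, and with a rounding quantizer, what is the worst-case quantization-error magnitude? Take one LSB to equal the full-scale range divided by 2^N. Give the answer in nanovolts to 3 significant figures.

The full-scale span is 0.65 − (-0.65) = 1.3 V.
N ≥ (131.4 − 1.76)/6.02 = 21.535 → N_min = 22.
Step size = 1.3/4194304 V = 309.94 nV.
|e|_max = LSB/2 = 155 nV.

155 nV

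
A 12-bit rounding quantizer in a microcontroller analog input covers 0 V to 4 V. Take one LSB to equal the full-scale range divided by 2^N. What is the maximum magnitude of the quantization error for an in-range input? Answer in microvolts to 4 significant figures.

V_FS = 4 V.
One LSB is 4 V / 4096 = 0.976563 mV.
|e|_max = LSB/2 = 488.3 µV.

488.3 µV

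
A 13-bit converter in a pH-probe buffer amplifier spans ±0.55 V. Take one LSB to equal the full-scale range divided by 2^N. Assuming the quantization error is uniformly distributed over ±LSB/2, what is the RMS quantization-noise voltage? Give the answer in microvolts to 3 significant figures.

The full-scale span is 0.55 − (-0.55) = 1.1 V.
Step size = 1.1/8192 V = 134.28 µV.
V_rms = LSB/√12 = 134.28 µV / √12 = 38.8 µV.

38.8 µV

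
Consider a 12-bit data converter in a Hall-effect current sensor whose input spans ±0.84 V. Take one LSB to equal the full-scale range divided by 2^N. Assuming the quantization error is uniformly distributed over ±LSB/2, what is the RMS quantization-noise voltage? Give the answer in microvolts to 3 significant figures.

The full-scale span is 0.84 − (-0.84) = 1.68 V.
LSB = 1.68 V / 2^12 = 410.16 µV.
σ_q = LSB/√12 = 410.16 µV/3.4641 = 118 µV.

118 µV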